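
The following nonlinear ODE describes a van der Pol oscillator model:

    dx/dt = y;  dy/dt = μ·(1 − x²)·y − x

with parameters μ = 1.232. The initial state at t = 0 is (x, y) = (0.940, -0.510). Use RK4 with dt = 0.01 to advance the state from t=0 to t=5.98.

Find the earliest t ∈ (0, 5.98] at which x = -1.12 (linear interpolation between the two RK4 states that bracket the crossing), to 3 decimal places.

t=0.000: state=(0.940, -0.510)
step 1 (dt=0.01): k1=(-0.510, -1.013), k2=(-0.515, -1.014), k3=(-0.515, -1.014), k4=(-0.520, -1.016); state += dt/6·(k1+2k2+2k3+k4)
t=0.010: state=(0.935, -0.520)
t=0.020: state=(0.930, -0.530)
t=0.030: state=(0.924, -0.541)
continuing one RK4 step at a time; state shown every 20 steps (Δt=0.2):
t=0.200: state=(0.817, -0.721)
t=0.400: state=(0.650, -0.963)
t=0.600: state=(0.428, -1.265)
t=0.800: state=(0.138, -1.648)
t=1.000: state=(-0.236, -2.094)
t=1.200: state=(-0.693, -2.435)
t=1.370: state=(-1.108, -2.371)
next step: t=1.380: state=(-1.132, -2.352) — x has crossed -1.12
linear interpolation between t=1.370 (-1.10797) and t=1.380 (-1.13158) → t≈1.375

t = 1.375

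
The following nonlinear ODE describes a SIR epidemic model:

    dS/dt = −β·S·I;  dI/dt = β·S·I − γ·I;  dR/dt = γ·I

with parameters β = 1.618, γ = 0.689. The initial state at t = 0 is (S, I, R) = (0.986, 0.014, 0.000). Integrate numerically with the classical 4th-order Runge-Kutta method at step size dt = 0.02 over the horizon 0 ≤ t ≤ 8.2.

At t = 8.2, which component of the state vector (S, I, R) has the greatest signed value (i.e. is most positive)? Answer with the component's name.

largest component: R

t=0.000: state=(0.986, 0.014, 0.000)
step 1 (dt=0.02): k1=(-0.022, 0.013, 0.010), k2=(-0.023, 0.013, 0.010), k3=(-0.023, 0.013, 0.010), k4=(-0.023, 0.013, 0.010); state += dt/6·(k1+2k2+2k3+k4)
t=0.020: state=(0.986, 0.014, 0.000)
t=0.040: state=(0.985, 0.015, 0.000)
t=0.060: state=(0.985, 0.015, 0.001)
continuing one RK4 step at a time; state shown every 25 steps (Δt=0.5):
t=0.500: state=(0.972, 0.022, 0.006)
t=1.000: state=(0.951, 0.034, 0.016)
t=1.500: state=(0.919, 0.051, 0.030)
t=2.000: state=(0.874, 0.075, 0.051)
t=2.500: state=(0.813, 0.105, 0.082)
t=3.000: state=(0.736, 0.139, 0.124)
t=3.500: state=(0.649, 0.173, 0.178)
t=4.000: state=(0.558, 0.200, 0.243)
t=4.500: state=(0.471, 0.214, 0.314)
t=5.000: state=(0.396, 0.216, 0.389)
t=5.500: state=(0.334, 0.205, 0.462)
t=6.000: state=(0.285, 0.186, 0.529)
t=6.500: state=(0.247, 0.164, 0.589)
t=7.000: state=(0.219, 0.140, 0.642)
t=7.500: state=(0.197, 0.117, 0.686)
t=8.000: state=(0.181, 0.097, 0.723)
t=8.200: state=(0.175, 0.089, 0.735)
compare at T: S=0.175, I=0.089, R=0.735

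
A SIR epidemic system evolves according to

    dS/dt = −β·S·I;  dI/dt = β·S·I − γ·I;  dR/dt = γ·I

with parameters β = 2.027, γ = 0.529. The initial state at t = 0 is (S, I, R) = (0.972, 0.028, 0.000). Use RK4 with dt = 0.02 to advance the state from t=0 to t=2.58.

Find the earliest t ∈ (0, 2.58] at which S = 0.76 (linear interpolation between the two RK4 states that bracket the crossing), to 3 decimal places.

t = 1.435

t=0.000: state=(0.972, 0.028, 0.000)
step 1 (dt=0.02): k1=(-0.055, 0.040, 0.015), k2=(-0.056, 0.041, 0.015), k3=(-0.056, 0.041, 0.015), k4=(-0.057, 0.041, 0.015); state += dt/6·(k1+2k2+2k3+k4)
t=0.020: state=(0.971, 0.029, 0.000)
t=0.040: state=(0.970, 0.030, 0.001)
t=0.060: state=(0.969, 0.031, 0.001)
continuing one RK4 step at a time; state shown every 5 steps (Δt=0.1):
t=0.100: state=(0.966, 0.032, 0.002)
t=0.200: state=(0.959, 0.037, 0.003)
t=0.300: state=(0.952, 0.043, 0.006)
t=0.400: state=(0.943, 0.049, 0.008)
t=0.500: state=(0.933, 0.057, 0.011)
t=0.600: state=(0.921, 0.065, 0.014)
t=0.700: state=(0.908, 0.074, 0.018)
t=0.800: state=(0.894, 0.084, 0.022)
t=0.900: state=(0.878, 0.096, 0.027)
t=1.000: state=(0.860, 0.108, 0.032)
t=1.100: state=(0.840, 0.122, 0.038)
t=1.200: state=(0.819, 0.137, 0.045)
t=1.300: state=(0.795, 0.153, 0.052)
t=1.400: state=(0.769, 0.170, 0.061)
t=1.420: state=(0.764, 0.173, 0.063)
next step: t=1.440: state=(0.759, 0.177, 0.065) — S has crossed 0.76
linear interpolation between t=1.420 (0.76405) and t=1.440 (0.75866) → t≈1.435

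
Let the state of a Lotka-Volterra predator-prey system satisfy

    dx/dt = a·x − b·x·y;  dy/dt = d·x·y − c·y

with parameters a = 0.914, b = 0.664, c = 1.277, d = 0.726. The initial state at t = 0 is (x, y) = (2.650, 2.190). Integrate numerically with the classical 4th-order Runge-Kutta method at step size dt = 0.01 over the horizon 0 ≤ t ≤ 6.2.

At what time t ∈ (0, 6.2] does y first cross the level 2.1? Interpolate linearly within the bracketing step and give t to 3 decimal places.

t = 1.301

t=0.000: state=(2.650, 2.190)
step 1 (dt=0.01): k1=(-1.431, 1.417), k2=(-1.440, 1.410), k3=(-1.440, 1.410), k4=(-1.448, 1.403); state += dt/6·(k1+2k2+2k3+k4)
t=0.010: state=(2.636, 2.204)
t=0.020: state=(2.621, 2.218)
t=0.030: state=(2.606, 2.232)
continuing one RK4 step at a time; state shown every 25 steps (Δt=0.25):
t=0.250: state=(2.255, 2.486)
t=0.500: state=(1.850, 2.621)
t=0.750: state=(1.507, 2.579)
t=1.000: state=(1.250, 2.404)
t=1.250: state=(1.076, 2.155)
t=1.300: state=(1.049, 2.101)
next step: t=1.310: state=(1.044, 2.091) — y has crossed 2.1
linear interpolation between t=1.300 (2.10136) and t=1.310 (2.09052) → t≈1.301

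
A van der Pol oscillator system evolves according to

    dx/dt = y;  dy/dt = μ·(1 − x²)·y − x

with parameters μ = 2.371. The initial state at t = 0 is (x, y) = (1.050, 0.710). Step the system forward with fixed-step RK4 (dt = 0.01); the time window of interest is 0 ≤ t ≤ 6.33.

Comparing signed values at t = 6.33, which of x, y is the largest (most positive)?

t=0.000: state=(1.050, 0.710)
step 1 (dt=0.01): k1=(0.710, -1.223), k2=(0.704, -1.237), k3=(0.704, -1.237), k4=(0.698, -1.251); state += dt/6·(k1+2k2+2k3+k4)
t=0.010: state=(1.057, 0.698)
t=0.020: state=(1.064, 0.685)
t=0.030: state=(1.071, 0.672)
continuing one RK4 step at a time; state shown every 25 steps (Δt=0.25):
t=0.250: state=(1.184, 0.350)
t=0.500: state=(1.226, 0.001)
t=0.750: state=(1.192, -0.265)
t=1.000: state=(1.098, -0.483)
t=1.250: state=(0.949, -0.722)
t=1.500: state=(0.727, -1.089)
t=1.750: state=(0.376, -1.800)
t=2.000: state=(-0.235, -3.221)
t=2.250: state=(-1.200, -3.980)
t=2.500: state=(-1.881, -1.301)
t=2.750: state=(-2.003, -0.003)
t=3.000: state=(-1.966, 0.235)
t=3.250: state=(-1.900, 0.287)
t=3.500: state=(-1.825, 0.313)
t=3.750: state=(-1.743, 0.338)
t=4.000: state=(-1.655, 0.368)
t=4.250: state=(-1.558, 0.407)
t=4.500: state=(-1.450, 0.460)
t=4.750: state=(-1.327, 0.535)
t=5.000: state=(-1.180, 0.649)
t=5.250: state=(-0.995, 0.841)
t=5.500: state=(-0.745, 1.202)
t=5.750: state=(-0.362, 1.963)
t=6.000: state=(0.304, 3.497)
t=6.250: state=(1.315, 3.921)
t=6.330: state=(1.596, 3.053)
compare at T: x=1.596, y=3.053

largest component: y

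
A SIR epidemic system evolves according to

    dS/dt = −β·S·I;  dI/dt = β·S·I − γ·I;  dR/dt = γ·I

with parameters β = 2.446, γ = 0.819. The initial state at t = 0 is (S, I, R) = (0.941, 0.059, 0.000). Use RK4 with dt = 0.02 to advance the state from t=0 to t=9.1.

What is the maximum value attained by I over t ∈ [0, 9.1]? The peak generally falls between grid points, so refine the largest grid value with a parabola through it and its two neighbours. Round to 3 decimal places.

t=0.000: state=(0.941, 0.059, 0.000)
step 1 (dt=0.02): k1=(-0.136, 0.087, 0.048), k2=(-0.138, 0.089, 0.049), k3=(-0.138, 0.089, 0.049), k4=(-0.139, 0.090, 0.050); state += dt/6·(k1+2k2+2k3+k4)
t=0.020: state=(0.938, 0.061, 0.001)
t=0.040: state=(0.935, 0.063, 0.002)
t=0.060: state=(0.933, 0.064, 0.003)
continuing one RK4 step at a time; state shown every 25 steps (Δt=0.5):
t=0.500: state=(0.847, 0.118, 0.035)
t=1.000: state=(0.698, 0.202, 0.100)
t=1.500: state=(0.518, 0.282, 0.200)
t=2.000: state=(0.357, 0.319, 0.325)
t=2.500: state=(0.243, 0.304, 0.454)
t=3.000: state=(0.172, 0.259, 0.569)
t=3.500: state=(0.129, 0.206, 0.665)
t=4.000: state=(0.104, 0.158, 0.739)
t=4.500: state=(0.088, 0.118, 0.795)
t=5.000: state=(0.077, 0.086, 0.836)
t=5.500: state=(0.071, 0.063, 0.867)
t=6.000: state=(0.066, 0.045, 0.888)
t=6.500: state=(0.063, 0.033, 0.904)
t=7.000: state=(0.061, 0.023, 0.916)
t=7.500: state=(0.060, 0.017, 0.924)
t=8.000: state=(0.059, 0.012, 0.930)
t=8.500: state=(0.058, 0.008, 0.934)
t=9.000: state=(0.057, 0.006, 0.937)
t=9.100: state=(0.057, 0.006, 0.937)
largest grid value and its neighbours: I(2.060)=0.31914, I(2.080)=0.31918, I(2.100)=0.31914
parabola through these three points peaks at t≈2.081 with I≈0.31918

max I = 0.319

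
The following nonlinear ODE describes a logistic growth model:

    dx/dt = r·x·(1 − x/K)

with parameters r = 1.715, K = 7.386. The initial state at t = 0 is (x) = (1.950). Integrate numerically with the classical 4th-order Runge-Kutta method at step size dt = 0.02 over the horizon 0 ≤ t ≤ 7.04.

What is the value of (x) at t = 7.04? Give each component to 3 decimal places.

t=0.000: state=(1.950)
step 1 (dt=0.02): k1=(2.461), k2=(2.481), k3=(2.481), k4=(2.501); state += dt/6·(k1+2k2+2k3+k4)
t=0.020: state=(2.000)
t=0.040: state=(2.050)
t=0.060: state=(2.101)
continuing one RK4 step at a time; state shown every 25 steps (Δt=0.5):
t=0.500: state=(3.384)
t=1.000: state=(4.918)
t=1.500: state=(6.090)
t=2.000: state=(6.774)
t=2.500: state=(7.114)
t=3.000: state=(7.268)
t=3.500: state=(7.335)
t=4.000: state=(7.364)
t=4.500: state=(7.377)
t=5.000: state=(7.382)
t=5.500: state=(7.384)
t=6.000: state=(7.385)
t=6.500: state=(7.386)
t=7.000: state=(7.386)
t=7.040: state=(7.386)

(x) = (7.386)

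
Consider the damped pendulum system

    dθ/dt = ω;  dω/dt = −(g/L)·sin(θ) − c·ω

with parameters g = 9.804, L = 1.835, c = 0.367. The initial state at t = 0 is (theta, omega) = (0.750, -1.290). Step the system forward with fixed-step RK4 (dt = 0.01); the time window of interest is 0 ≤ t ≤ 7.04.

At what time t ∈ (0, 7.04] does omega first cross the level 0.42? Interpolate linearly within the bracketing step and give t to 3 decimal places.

t=0.000: state=(0.750, -1.290)
step 1 (dt=0.01): k1=(-1.290, -3.168), k2=(-1.306, -3.137), k3=(-1.306, -3.137), k4=(-1.321, -3.106); state += dt/6·(k1+2k2+2k3+k4)
t=0.010: state=(0.737, -1.321)
t=0.020: state=(0.724, -1.352)
t=0.030: state=(0.710, -1.382)
continuing one RK4 step at a time; state shown every 25 steps (Δt=0.25):
t=0.250: state=(0.347, -1.847)
t=0.500: state=(-0.124, -1.821)
t=0.750: state=(-0.516, -1.244)
t=1.000: state=(-0.722, -0.375)
t=1.220: state=(-0.717, 0.410)
next step: t=1.230: state=(-0.712, 0.444) — omega has crossed 0.42
linear interpolation between t=1.220 (0.41025) and t=1.230 (0.44370) → t≈1.223

t = 1.223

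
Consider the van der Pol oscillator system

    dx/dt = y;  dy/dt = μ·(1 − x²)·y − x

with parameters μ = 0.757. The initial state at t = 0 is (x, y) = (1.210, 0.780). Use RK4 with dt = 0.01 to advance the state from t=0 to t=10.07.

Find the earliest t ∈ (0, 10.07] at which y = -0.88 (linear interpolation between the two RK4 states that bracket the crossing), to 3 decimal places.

t=0.000: state=(1.210, 0.780)
step 1 (dt=0.01): k1=(0.780, -1.484), k2=(0.773, -1.491), k3=(0.773, -1.491), k4=(0.765, -1.497); state += dt/6·(k1+2k2+2k3+k4)
t=0.010: state=(1.218, 0.765)
t=0.020: state=(1.225, 0.750)
t=0.030: state=(1.233, 0.735)
continuing one RK4 step at a time; state shown every 50 steps (Δt=0.5):
t=0.500: state=(1.404, 0.006)
t=1.000: state=(1.251, -0.582)
t=1.300: state=(1.033, -0.876)
next step: t=1.310: state=(1.024, -0.886) — y has crossed -0.88
linear interpolation between t=1.300 (-0.87577) and t=1.310 (-0.88567) → t≈1.304

t = 1.304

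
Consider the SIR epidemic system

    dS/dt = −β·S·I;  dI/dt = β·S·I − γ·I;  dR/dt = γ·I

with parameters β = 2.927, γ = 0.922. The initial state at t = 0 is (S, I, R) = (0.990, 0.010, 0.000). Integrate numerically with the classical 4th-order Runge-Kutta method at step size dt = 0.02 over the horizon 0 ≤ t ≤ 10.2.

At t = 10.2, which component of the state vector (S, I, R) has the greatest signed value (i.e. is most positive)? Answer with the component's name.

t=0.000: state=(0.990, 0.010, 0.000)
step 1 (dt=0.02): k1=(-0.029, 0.020, 0.009), k2=(-0.030, 0.020, 0.009), k3=(-0.030, 0.020, 0.009), k4=(-0.030, 0.021, 0.010); state += dt/6·(k1+2k2+2k3+k4)
t=0.020: state=(0.989, 0.010, 0.000)
t=0.040: state=(0.989, 0.011, 0.000)
t=0.060: state=(0.988, 0.011, 0.001)
continuing one RK4 step at a time; state shown every 25 steps (Δt=0.5):
t=0.500: state=(0.966, 0.026, 0.008)
t=1.000: state=(0.906, 0.066, 0.028)
t=1.500: state=(0.781, 0.144, 0.075)
t=2.000: state=(0.585, 0.249, 0.165)
t=2.500: state=(0.383, 0.318, 0.299)
t=3.000: state=(0.240, 0.314, 0.447)
t=3.500: state=(0.157, 0.263, 0.581)
t=4.000: state=(0.112, 0.201, 0.687)
t=4.500: state=(0.087, 0.146, 0.767)
t=5.000: state=(0.072, 0.104, 0.824)
t=5.500: state=(0.064, 0.072, 0.864)
t=6.000: state=(0.058, 0.050, 0.892)
t=6.500: state=(0.055, 0.034, 0.911)
t=7.000: state=(0.053, 0.023, 0.924)
t=7.500: state=(0.051, 0.016, 0.933)
t=8.000: state=(0.050, 0.011, 0.939)
t=8.500: state=(0.050, 0.007, 0.943)
t=9.000: state=(0.049, 0.005, 0.946)
t=9.500: state=(0.049, 0.003, 0.948)
t=10.000: state=(0.049, 0.002, 0.949)
t=10.200: state=(0.049, 0.002, 0.949)
compare at T: S=0.049, I=0.002, R=0.949

largest component: R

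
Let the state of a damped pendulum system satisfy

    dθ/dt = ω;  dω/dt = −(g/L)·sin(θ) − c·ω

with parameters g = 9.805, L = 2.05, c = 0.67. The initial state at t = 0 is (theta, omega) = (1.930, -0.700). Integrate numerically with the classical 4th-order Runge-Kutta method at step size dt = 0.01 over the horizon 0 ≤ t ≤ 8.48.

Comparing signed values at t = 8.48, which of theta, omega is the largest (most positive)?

t=0.000: state=(1.930, -0.700)
step 1 (dt=0.01): k1=(-0.700, -4.009), k2=(-0.720, -4.001), k3=(-0.720, -4.001), k4=(-0.740, -3.994); state += dt/6·(k1+2k2+2k3+k4)
t=0.010: state=(1.923, -0.740)
t=0.020: state=(1.915, -0.780)
t=0.030: state=(1.907, -0.820)
continuing one RK4 step at a time; state shown every 50 steps (Δt=0.5):
t=0.500: state=(1.111, -2.474)
t=1.000: state=(-0.249, -2.486)
t=1.500: state=(-1.010, -0.443)
t=2.000: state=(-0.749, 1.326)
t=2.500: state=(0.061, 1.592)
t=3.000: state=(0.584, 0.376)
t=3.500: state=(0.447, -0.812)
t=4.000: state=(-0.048, -0.963)
t=4.500: state=(-0.358, -0.199)
t=5.000: state=(-0.256, 0.525)
t=5.500: state=(0.049, 0.571)
t=6.000: state=(0.223, 0.082)
t=6.500: state=(0.143, -0.342)
t=7.000: state=(-0.044, -0.334)
t=7.500: state=(-0.138, -0.021)
t=8.000: state=(-0.078, 0.222)
t=8.480: state=(0.032, 0.198)
compare at T: theta=0.032, omega=0.198

largest component: omega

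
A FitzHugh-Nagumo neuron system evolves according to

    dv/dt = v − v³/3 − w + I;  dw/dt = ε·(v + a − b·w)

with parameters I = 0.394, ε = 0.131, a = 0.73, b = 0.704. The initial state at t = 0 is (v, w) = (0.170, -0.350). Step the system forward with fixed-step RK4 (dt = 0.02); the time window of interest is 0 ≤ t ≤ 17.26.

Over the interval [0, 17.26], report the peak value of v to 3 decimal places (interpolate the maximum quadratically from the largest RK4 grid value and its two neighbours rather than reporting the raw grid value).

max v = 1.814

t=0.000: state=(0.170, -0.350)
step 1 (dt=0.02): k1=(0.912, 0.150), k2=(0.920, 0.151), k3=(0.920, 0.151), k4=(0.927, 0.152); state += dt/6·(k1+2k2+2k3+k4)
t=0.020: state=(0.188, -0.347)
t=0.040: state=(0.207, -0.344)
t=0.060: state=(0.226, -0.341)
continuing one RK4 step at a time; state shown every 50 steps (Δt=1):
t=1.000: state=(1.330, -0.135)
t=2.000: state=(1.811, 0.176)
t=3.000: state=(1.748, 0.476)
t=4.000: state=(1.619, 0.736)
t=5.000: state=(1.473, 0.956)
t=6.000: state=(1.307, 1.137)
t=7.000: state=(1.104, 1.280)
t=8.000: state=(0.824, 1.380)
t=9.000: state=(0.331, 1.425)
t=10.000: state=(-0.828, 1.369)
t=11.000: state=(-1.921, 1.151)
t=12.000: state=(-1.965, 0.894)
t=13.000: state=(-1.887, 0.665)
t=14.000: state=(-1.805, 0.467)
t=15.000: state=(-1.724, 0.297)
t=16.000: state=(-1.644, 0.151)
t=17.000: state=(-1.565, 0.029)
t=17.260: state=(-1.545, 0.000)
largest grid value and its neighbours: v(2.120)=1.81373, v(2.140)=1.81377, v(2.160)=1.81368
parabola through these three points peaks at t≈2.136 with v≈1.81377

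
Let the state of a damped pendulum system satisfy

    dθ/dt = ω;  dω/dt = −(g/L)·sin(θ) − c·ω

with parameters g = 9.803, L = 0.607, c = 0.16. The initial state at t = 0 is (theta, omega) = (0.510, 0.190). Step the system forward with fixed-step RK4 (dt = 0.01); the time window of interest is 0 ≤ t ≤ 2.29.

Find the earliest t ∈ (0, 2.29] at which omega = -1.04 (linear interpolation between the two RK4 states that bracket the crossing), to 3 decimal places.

t = 0.163

t=0.000: state=(0.510, 0.190)
step 1 (dt=0.01): k1=(0.190, -7.914), k2=(0.150, -7.921), k3=(0.150, -7.919), k4=(0.111, -7.923); state += dt/6·(k1+2k2+2k3+k4)
t=0.010: state=(0.512, 0.111)
t=0.020: state=(0.512, 0.032)
t=0.030: state=(0.512, -0.048)
continuing one RK4 step at a time; state shown every 10 steps (Δt=0.1):
t=0.100: state=(0.490, -0.590)
t=0.160: state=(0.441, -1.019)
next step: t=0.170: state=(0.431, -1.085) — omega has crossed -1.04
linear interpolation between t=0.160 (-1.01890) and t=0.170 (-1.08541) → t≈0.163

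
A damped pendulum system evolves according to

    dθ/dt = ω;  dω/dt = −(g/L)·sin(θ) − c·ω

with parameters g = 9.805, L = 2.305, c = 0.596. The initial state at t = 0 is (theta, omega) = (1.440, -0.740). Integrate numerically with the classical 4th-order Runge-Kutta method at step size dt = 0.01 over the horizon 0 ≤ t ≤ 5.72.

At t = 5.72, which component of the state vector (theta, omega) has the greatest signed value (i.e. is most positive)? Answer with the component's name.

t=0.000: state=(1.440, -0.740)
step 1 (dt=0.01): k1=(-0.740, -3.776), k2=(-0.759, -3.763), k3=(-0.759, -3.763), k4=(-0.778, -3.750); state += dt/6·(k1+2k2+2k3+k4)
t=0.010: state=(1.432, -0.778)
t=0.020: state=(1.424, -0.815)
t=0.030: state=(1.416, -0.852)
continuing one RK4 step at a time; state shown every 20 steps (Δt=0.2):
t=0.200: state=(1.220, -1.436)
t=0.400: state=(0.876, -1.968)
t=0.600: state=(0.451, -2.237)
t=0.800: state=(0.005, -2.161)
t=1.000: state=(-0.392, -1.757)
t=1.200: state=(-0.684, -1.141)
t=1.400: state=(-0.843, -0.451)
t=1.600: state=(-0.866, 0.211)
t=1.800: state=(-0.766, 0.775)
t=2.000: state=(-0.566, 1.186)
t=2.200: state=(-0.305, 1.391)
t=2.400: state=(-0.026, 1.363)
t=2.600: state=(0.226, 1.125)
t=2.800: state=(0.415, 0.740)
t=3.000: state=(0.518, 0.290)
t=3.200: state=(0.531, -0.149)
t=3.400: state=(0.463, -0.519)
t=3.600: state=(0.332, -0.773)
t=3.800: state=(0.164, -0.882)
t=4.000: state=(-0.011, -0.842)
t=4.200: state=(-0.165, -0.674)
t=4.400: state=(-0.275, -0.419)
t=4.600: state=(-0.330, -0.129)
t=4.800: state=(-0.327, 0.148)
t=5.000: state=(-0.274, 0.371)
t=5.200: state=(-0.184, 0.513)
t=5.400: state=(-0.076, 0.559)
t=5.600: state=(0.033, 0.512)
t=5.720: state=(0.091, 0.446)
compare at T: theta=0.091, omega=0.446

largest component: omega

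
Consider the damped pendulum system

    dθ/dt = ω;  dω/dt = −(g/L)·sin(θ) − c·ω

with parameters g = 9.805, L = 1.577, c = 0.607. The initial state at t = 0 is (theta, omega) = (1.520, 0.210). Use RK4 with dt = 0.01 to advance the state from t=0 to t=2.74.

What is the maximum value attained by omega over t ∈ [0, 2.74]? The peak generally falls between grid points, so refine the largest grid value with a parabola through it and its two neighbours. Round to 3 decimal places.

max omega = 1.908

t=0.000: state=(1.520, 0.210)
step 1 (dt=0.01): k1=(0.210, -6.337), k2=(0.178, -6.318), k3=(0.178, -6.318), k4=(0.147, -6.299); state += dt/6·(k1+2k2+2k3+k4)
t=0.010: state=(1.522, 0.147)
t=0.020: state=(1.523, 0.084)
t=0.030: state=(1.523, 0.022)
continuing one RK4 step at a time; state shown every 10 steps (Δt=0.1):
t=0.100: state=(1.510, -0.405)
t=0.200: state=(1.440, -0.982)
t=0.300: state=(1.315, -1.516)
t=0.400: state=(1.139, -1.994)
t=0.500: state=(0.919, -2.393)
t=0.600: state=(0.664, -2.681)
t=0.700: state=(0.387, -2.825)
t=0.800: state=(0.105, -2.804)
t=0.900: state=(-0.168, -2.618)
t=1.000: state=(-0.414, -2.289)
t=1.100: state=(-0.622, -1.853)
t=1.200: state=(-0.783, -1.353)
t=1.300: state=(-0.892, -0.823)
t=1.400: state=(-0.947, -0.293)
t=1.500: state=(-0.951, 0.216)
t=1.600: state=(-0.905, 0.687)
t=1.700: state=(-0.815, 1.105)
t=1.800: state=(-0.687, 1.453)
t=1.900: state=(-0.528, 1.711)
t=2.000: state=(-0.348, 1.866)
t=2.100: state=(-0.158, 1.907)
t=2.200: state=(0.030, 1.832)
t=2.300: state=(0.205, 1.652)
t=2.400: state=(0.357, 1.386)
t=2.500: state=(0.480, 1.058)
t=2.600: state=(0.568, 0.692)
t=2.700: state=(0.618, 0.313)
t=2.740: state=(0.627, 0.162)
largest grid value and its neighbours: omega(2.070)=1.90686, omega(2.080)=1.90799, omega(2.090)=1.90796
parabola through these three points peaks at t≈2.085 with omega≈1.90812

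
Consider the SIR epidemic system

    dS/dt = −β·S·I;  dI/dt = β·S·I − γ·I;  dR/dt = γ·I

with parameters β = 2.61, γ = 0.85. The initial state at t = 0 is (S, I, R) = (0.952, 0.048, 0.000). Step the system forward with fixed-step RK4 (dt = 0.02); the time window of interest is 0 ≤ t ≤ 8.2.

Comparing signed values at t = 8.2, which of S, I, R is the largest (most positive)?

t=0.000: state=(0.952, 0.048, 0.000)
step 1 (dt=0.02): k1=(-0.119, 0.078, 0.041), k2=(-0.121, 0.080, 0.041), k3=(-0.121, 0.080, 0.041), k4=(-0.123, 0.081, 0.042); state += dt/6·(k1+2k2+2k3+k4)
t=0.020: state=(0.950, 0.050, 0.001)
t=0.040: state=(0.947, 0.051, 0.002)
t=0.060: state=(0.945, 0.053, 0.003)
continuing one RK4 step at a time; state shown every 25 steps (Δt=0.5):
t=0.500: state=(0.866, 0.103, 0.031)
t=1.000: state=(0.716, 0.191, 0.093)
t=1.500: state=(0.525, 0.281, 0.194)
t=2.000: state=(0.351, 0.324, 0.325)
t=2.500: state=(0.231, 0.308, 0.461)
t=3.000: state=(0.160, 0.259, 0.582)
t=3.500: state=(0.118, 0.202, 0.680)
t=4.000: state=(0.094, 0.152, 0.755)
t=4.500: state=(0.079, 0.111, 0.810)
t=5.000: state=(0.070, 0.080, 0.850)
t=5.500: state=(0.064, 0.057, 0.879)
t=6.000: state=(0.060, 0.040, 0.899)
t=6.500: state=(0.058, 0.029, 0.914)
t=7.000: state=(0.056, 0.020, 0.924)
t=7.500: state=(0.055, 0.014, 0.931)
t=8.000: state=(0.054, 0.010, 0.936)
t=8.200: state=(0.053, 0.009, 0.938)
compare at T: S=0.053, I=0.009, R=0.938

largest component: R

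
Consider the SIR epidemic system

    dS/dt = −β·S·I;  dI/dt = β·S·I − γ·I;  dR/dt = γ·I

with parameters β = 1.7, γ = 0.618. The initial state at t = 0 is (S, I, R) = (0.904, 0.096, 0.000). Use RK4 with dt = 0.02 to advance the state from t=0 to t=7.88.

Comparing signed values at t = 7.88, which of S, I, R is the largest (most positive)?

largest component: R

t=0.000: state=(0.904, 0.096, 0.000)
step 1 (dt=0.02): k1=(-0.148, 0.088, 0.059), k2=(-0.149, 0.089, 0.060), k3=(-0.149, 0.089, 0.060), k4=(-0.150, 0.089, 0.060); state += dt/6·(k1+2k2+2k3+k4)
t=0.020: state=(0.901, 0.098, 0.001)
t=0.040: state=(0.898, 0.100, 0.002)
t=0.060: state=(0.895, 0.101, 0.004)
continuing one RK4 step at a time; state shown every 25 steps (Δt=0.5):
t=0.500: state=(0.816, 0.147, 0.037)
t=1.000: state=(0.703, 0.206, 0.092)
t=1.500: state=(0.576, 0.260, 0.164)
t=2.000: state=(0.454, 0.296, 0.250)
t=2.500: state=(0.351, 0.305, 0.344)
t=3.000: state=(0.272, 0.291, 0.436)
t=3.500: state=(0.215, 0.263, 0.522)
t=4.000: state=(0.174, 0.227, 0.598)
t=4.500: state=(0.146, 0.191, 0.663)
t=5.000: state=(0.126, 0.157, 0.717)
t=5.500: state=(0.112, 0.128, 0.761)
t=6.000: state=(0.101, 0.103, 0.796)
t=6.500: state=(0.094, 0.082, 0.825)
t=7.000: state=(0.088, 0.065, 0.847)
t=7.500: state=(0.084, 0.051, 0.865)
t=7.880: state=(0.081, 0.043, 0.876)
compare at T: S=0.081, I=0.043, R=0.876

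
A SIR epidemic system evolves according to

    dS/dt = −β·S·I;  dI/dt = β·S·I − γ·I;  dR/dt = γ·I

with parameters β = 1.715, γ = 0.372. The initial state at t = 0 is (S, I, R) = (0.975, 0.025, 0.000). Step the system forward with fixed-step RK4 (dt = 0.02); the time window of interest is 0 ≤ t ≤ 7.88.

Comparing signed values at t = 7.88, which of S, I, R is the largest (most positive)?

t=0.000: state=(0.975, 0.025, 0.000)
step 1 (dt=0.02): k1=(-0.042, 0.033, 0.009), k2=(-0.042, 0.033, 0.009), k3=(-0.042, 0.033, 0.009), k4=(-0.043, 0.033, 0.010); state += dt/6·(k1+2k2+2k3+k4)
t=0.020: state=(0.974, 0.026, 0.000)
t=0.040: state=(0.973, 0.026, 0.000)
t=0.060: state=(0.972, 0.027, 0.001)
continuing one RK4 step at a time; state shown every 25 steps (Δt=0.5):
t=0.500: state=(0.946, 0.047, 0.007)
t=1.000: state=(0.895, 0.087, 0.019)
t=1.500: state=(0.810, 0.150, 0.040)
t=2.000: state=(0.687, 0.237, 0.076)
t=2.500: state=(0.538, 0.333, 0.129)
t=3.000: state=(0.390, 0.411, 0.199)
t=3.500: state=(0.269, 0.452, 0.280)
t=4.000: state=(0.182, 0.454, 0.364)
t=4.500: state=(0.124, 0.429, 0.447)
t=5.000: state=(0.087, 0.389, 0.523)
t=5.500: state=(0.064, 0.345, 0.591)
t=6.000: state=(0.048, 0.300, 0.651)
t=6.500: state=(0.038, 0.259, 0.703)
t=7.000: state=(0.031, 0.221, 0.748)
t=7.500: state=(0.026, 0.188, 0.786)
t=7.880: state=(0.023, 0.166, 0.811)
compare at T: S=0.023, I=0.166, R=0.811

largest component: R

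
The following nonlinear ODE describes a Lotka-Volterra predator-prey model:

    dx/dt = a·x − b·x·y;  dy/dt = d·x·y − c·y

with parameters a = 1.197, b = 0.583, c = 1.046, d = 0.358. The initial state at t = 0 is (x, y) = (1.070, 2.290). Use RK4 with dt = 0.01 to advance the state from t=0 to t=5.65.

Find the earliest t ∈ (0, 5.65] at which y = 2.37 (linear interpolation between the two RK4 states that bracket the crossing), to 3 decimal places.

t = 3.765

t=0.000: state=(1.070, 2.290)
step 1 (dt=0.01): k1=(-0.148, -1.518), k2=(-0.143, -1.514), k3=(-0.143, -1.514), k4=(-0.138, -1.509); state += dt/6·(k1+2k2+2k3+k4)
t=0.010: state=(1.069, 2.275)
t=0.020: state=(1.067, 2.260)
t=0.030: state=(1.066, 2.245)
continuing one RK4 step at a time; state shown every 20 steps (Δt=0.2):
t=0.200: state=(1.059, 2.004)
t=0.400: state=(1.081, 1.755)
t=0.600: state=(1.133, 1.541)
t=0.800: state=(1.216, 1.360)
t=1.000: state=(1.331, 1.208)
t=1.200: state=(1.480, 1.083)
t=1.400: state=(1.667, 0.983)
t=1.600: state=(1.897, 0.906)
t=1.800: state=(2.176, 0.850)
t=2.000: state=(2.510, 0.815)
t=2.200: state=(2.902, 0.803)
t=2.400: state=(3.356, 0.814)
t=2.600: state=(3.870, 0.855)
t=2.800: state=(4.431, 0.934)
t=3.000: state=(5.014, 1.062)
t=3.200: state=(5.568, 1.259)
t=3.400: state=(6.012, 1.548)
t=3.600: state=(6.237, 1.950)
t=3.760: state=(6.182, 2.357)
next step: t=3.770: state=(6.171, 2.384) — y has crossed 2.37
linear interpolation between t=3.760 (2.35667) and t=3.770 (2.38430) → t≈3.765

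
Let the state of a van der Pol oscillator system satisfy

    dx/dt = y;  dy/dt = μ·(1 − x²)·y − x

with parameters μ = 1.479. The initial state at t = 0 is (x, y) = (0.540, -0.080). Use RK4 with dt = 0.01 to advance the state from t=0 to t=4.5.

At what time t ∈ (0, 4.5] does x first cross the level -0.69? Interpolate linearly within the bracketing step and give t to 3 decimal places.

t=0.000: state=(0.540, -0.080)
step 1 (dt=0.01): k1=(-0.080, -0.624), k2=(-0.083, -0.627), k3=(-0.083, -0.627), k4=(-0.086, -0.630); state += dt/6·(k1+2k2+2k3+k4)
t=0.010: state=(0.539, -0.086)
t=0.020: state=(0.538, -0.093)
t=0.030: state=(0.537, -0.099)
continuing one RK4 step at a time; state shown every 20 steps (Δt=0.2):
t=0.200: state=(0.511, -0.217)
t=0.400: state=(0.451, -0.381)
t=0.600: state=(0.356, -0.580)
t=0.800: state=(0.216, -0.828)
t=1.000: state=(0.021, -1.137)
t=1.200: state=(-0.242, -1.498)
t=1.400: state=(-0.577, -1.824)
t=1.460: state=(-0.688, -1.885)
next step: t=1.470: state=(-0.707, -1.892) — x has crossed -0.69
linear interpolation between t=1.460 (-0.68801) and t=1.470 (-0.70689) → t≈1.461

t = 1.461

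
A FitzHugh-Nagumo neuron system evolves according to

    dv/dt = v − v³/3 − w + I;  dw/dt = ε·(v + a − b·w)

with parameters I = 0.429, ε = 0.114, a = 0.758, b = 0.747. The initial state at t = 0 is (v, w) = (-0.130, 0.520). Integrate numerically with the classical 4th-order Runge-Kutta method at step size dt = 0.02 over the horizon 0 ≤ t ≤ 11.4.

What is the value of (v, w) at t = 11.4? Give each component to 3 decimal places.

t=0.000: state=(-0.130, 0.520)
step 1 (dt=0.02): k1=(-0.220, 0.027), k2=(-0.223, 0.027), k3=(-0.223, 0.027), k4=(-0.225, 0.027); state += dt/6·(k1+2k2+2k3+k4)
t=0.020: state=(-0.134, 0.521)
t=0.040: state=(-0.139, 0.521)
t=0.060: state=(-0.144, 0.522)
continuing one RK4 step at a time; state shown every 25 steps (Δt=0.5):
t=0.500: state=(-0.275, 0.530)
t=1.000: state=(-0.507, 0.528)
t=1.500: state=(-0.833, 0.512)
t=2.000: state=(-1.194, 0.476)
t=2.500: state=(-1.468, 0.423)
t=3.000: state=(-1.605, 0.362)
t=3.500: state=(-1.647, 0.298)
t=4.000: state=(-1.644, 0.236)
t=4.500: state=(-1.622, 0.177)
t=5.000: state=(-1.593, 0.122)
t=5.500: state=(-1.561, 0.071)
t=6.000: state=(-1.529, 0.024)
t=6.500: state=(-1.495, -0.019)
t=7.000: state=(-1.462, -0.058)
t=7.500: state=(-1.429, -0.094)
t=8.000: state=(-1.396, -0.127)
t=8.500: state=(-1.363, -0.156)
t=9.000: state=(-1.330, -0.182)
t=9.500: state=(-1.297, -0.206)
t=10.000: state=(-1.265, -0.226)
t=10.500: state=(-1.232, -0.244)
t=11.000: state=(-1.200, -0.260)
t=11.400: state=(-1.174, -0.270)

(v, w) = (-1.174, -0.270)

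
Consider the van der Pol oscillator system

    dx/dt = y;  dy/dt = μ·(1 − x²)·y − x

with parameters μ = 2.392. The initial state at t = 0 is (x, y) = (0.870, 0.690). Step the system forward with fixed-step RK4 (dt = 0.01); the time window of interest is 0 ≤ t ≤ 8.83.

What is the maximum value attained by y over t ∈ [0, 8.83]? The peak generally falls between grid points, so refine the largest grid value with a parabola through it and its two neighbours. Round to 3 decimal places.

t=0.000: state=(0.870, 0.690)
step 1 (dt=0.01): k1=(0.690, -0.469), k2=(0.688, -0.483), k3=(0.688, -0.483), k4=(0.685, -0.498); state += dt/6·(k1+2k2+2k3+k4)
t=0.010: state=(0.877, 0.685)
t=0.020: state=(0.884, 0.680)
t=0.030: state=(0.890, 0.675)
continuing one RK4 step at a time; state shown every 50 steps (Δt=0.5):
t=0.500: state=(1.107, 0.195)
t=1.000: state=(1.065, -0.341)
t=1.500: state=(0.763, -0.923)
t=2.000: state=(-0.045, -2.718)
t=2.500: state=(-1.757, -2.028)
t=3.000: state=(-1.969, 0.203)
t=3.500: state=(-1.834, 0.307)
t=4.000: state=(-1.667, 0.361)
t=4.500: state=(-1.467, 0.448)
t=5.000: state=(-1.206, 0.624)
t=5.500: state=(-0.795, 1.120)
t=6.000: state=(0.165, 3.211)
t=6.500: state=(1.886, 1.428)
t=7.000: state=(1.986, -0.230)
t=7.500: state=(1.848, -0.304)
t=8.000: state=(1.684, -0.355)
t=8.500: state=(1.488, -0.437)
t=8.830: state=(1.330, -0.530)
largest grid value and its neighbours: y(6.190)=4.29239, y(6.200)=4.29962, y(6.210)=4.29814
parabola through these three points peaks at t≈6.203 with y≈4.30009

max y = 4.300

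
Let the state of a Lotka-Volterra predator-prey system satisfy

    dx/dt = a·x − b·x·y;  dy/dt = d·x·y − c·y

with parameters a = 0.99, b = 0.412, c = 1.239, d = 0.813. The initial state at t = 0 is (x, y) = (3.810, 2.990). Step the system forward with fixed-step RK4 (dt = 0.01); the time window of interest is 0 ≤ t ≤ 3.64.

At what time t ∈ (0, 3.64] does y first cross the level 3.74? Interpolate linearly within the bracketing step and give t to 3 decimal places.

t=0.000: state=(3.810, 2.990)
step 1 (dt=0.01): k1=(-0.922, 5.557), k2=(-0.964, 5.597), k3=(-0.964, 5.597), k4=(-1.007, 5.637); state += dt/6·(k1+2k2+2k3+k4)
t=0.010: state=(3.800, 3.046)
t=0.020: state=(3.790, 3.103)
t=0.030: state=(3.779, 3.160)
t=0.120: state=(3.637, 3.709)
next step: t=0.130: state=(3.617, 3.773) — y has crossed 3.74
linear interpolation between t=0.120 (3.70945) and t=0.130 (3.77343) → t≈0.125

t = 0.125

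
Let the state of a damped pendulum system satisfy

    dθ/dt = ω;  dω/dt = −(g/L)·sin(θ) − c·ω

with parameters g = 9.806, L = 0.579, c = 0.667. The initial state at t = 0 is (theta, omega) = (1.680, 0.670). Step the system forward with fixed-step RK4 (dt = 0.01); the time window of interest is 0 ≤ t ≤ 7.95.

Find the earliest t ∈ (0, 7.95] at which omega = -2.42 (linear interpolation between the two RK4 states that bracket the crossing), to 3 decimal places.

t=0.000: state=(1.680, 0.670)
step 1 (dt=0.01): k1=(0.670, -17.282), k2=(0.584, -17.218), k3=(0.584, -17.219), k4=(0.498, -17.156); state += dt/6·(k1+2k2+2k3+k4)
t=0.010: state=(1.686, 0.498)
t=0.020: state=(1.690, 0.327)
t=0.030: state=(1.692, 0.157)
t=0.180: state=(1.531, -2.266)
next step: t=0.190: state=(1.508, -2.420) — omega has crossed -2.42
linear interpolation between t=0.180 (-2.26650) and t=0.190 (-2.42000) → t≈0.190

t = 0.190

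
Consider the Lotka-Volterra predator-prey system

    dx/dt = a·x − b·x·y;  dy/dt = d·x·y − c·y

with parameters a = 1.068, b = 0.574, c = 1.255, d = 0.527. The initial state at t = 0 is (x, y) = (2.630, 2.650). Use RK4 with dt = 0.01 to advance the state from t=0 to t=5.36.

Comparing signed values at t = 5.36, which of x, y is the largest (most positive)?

largest component: x

t=0.000: state=(2.630, 2.650)
step 1 (dt=0.01): k1=(-1.192, 0.347), k2=(-1.192, 0.339), k3=(-1.192, 0.339), k4=(-1.191, 0.331); state += dt/6·(k1+2k2+2k3+k4)
t=0.010: state=(2.618, 2.653)
t=0.020: state=(2.606, 2.657)
t=0.030: state=(2.594, 2.660)
continuing one RK4 step at a time; state shown every 20 steps (Δt=0.2):
t=0.200: state=(2.396, 2.687)
t=0.400: state=(2.181, 2.660)
t=0.600: state=(1.998, 2.578)
t=0.800: state=(1.852, 2.457)
t=1.000: state=(1.744, 2.309)
t=1.200: state=(1.672, 2.151)
t=1.400: state=(1.632, 1.991)
t=1.600: state=(1.622, 1.838)
t=1.800: state=(1.640, 1.698)
t=2.000: state=(1.683, 1.574)
t=2.200: state=(1.750, 1.467)
t=2.400: state=(1.841, 1.379)
t=2.600: state=(1.954, 1.310)
t=2.800: state=(2.087, 1.261)
t=3.000: state=(2.240, 1.232)
t=3.200: state=(2.410, 1.224)
t=3.400: state=(2.590, 1.240)
t=3.600: state=(2.776, 1.280)
t=3.800: state=(2.957, 1.347)
t=4.000: state=(3.120, 1.444)
t=4.200: state=(3.250, 1.572)
t=4.400: state=(3.330, 1.731)
t=4.600: state=(3.345, 1.916)
t=4.800: state=(3.286, 2.115)
t=5.000: state=(3.155, 2.312)
t=5.200: state=(2.965, 2.485)
t=5.360: state=(2.786, 2.591)
compare at T: x=2.786, y=2.591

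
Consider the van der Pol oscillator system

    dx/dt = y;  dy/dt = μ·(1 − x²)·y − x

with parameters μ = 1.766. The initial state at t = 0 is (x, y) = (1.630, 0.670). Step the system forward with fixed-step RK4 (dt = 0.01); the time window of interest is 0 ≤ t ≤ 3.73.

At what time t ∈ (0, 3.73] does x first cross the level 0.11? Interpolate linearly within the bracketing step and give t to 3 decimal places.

t=0.000: state=(1.630, 0.670)
step 1 (dt=0.01): k1=(0.670, -3.590), k2=(0.652, -3.554), k3=(0.652, -3.554), k4=(0.634, -3.517); state += dt/6·(k1+2k2+2k3+k4)
t=0.010: state=(1.637, 0.634)
t=0.020: state=(1.643, 0.600)
t=0.030: state=(1.649, 0.566)
continuing one RK4 step at a time; state shown every 20 steps (Δt=0.2):
t=0.200: state=(1.703, 0.107)
t=0.400: state=(1.691, -0.193)
t=0.600: state=(1.635, -0.352)
t=0.800: state=(1.554, -0.451)
t=1.000: state=(1.455, -0.532)
t=1.200: state=(1.340, -0.618)
t=1.400: state=(1.207, -0.726)
t=1.600: state=(1.047, -0.875)
t=1.800: state=(0.851, -1.099)
t=2.000: state=(0.599, -1.454)
t=2.200: state=(0.255, -2.033)
t=2.260: state=(0.126, -2.263)
next step: t=2.270: state=(0.103, -2.304) — x has crossed 0.11
linear interpolation between t=2.260 (0.12606) and t=2.270 (0.10322) → t≈2.267

t = 2.267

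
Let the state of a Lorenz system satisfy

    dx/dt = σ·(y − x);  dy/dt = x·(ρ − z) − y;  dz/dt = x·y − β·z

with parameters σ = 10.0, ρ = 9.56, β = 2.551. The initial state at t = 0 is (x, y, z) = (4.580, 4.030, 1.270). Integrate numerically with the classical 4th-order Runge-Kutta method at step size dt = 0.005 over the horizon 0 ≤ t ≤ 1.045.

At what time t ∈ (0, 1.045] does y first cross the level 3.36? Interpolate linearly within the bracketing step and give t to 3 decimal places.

t=0.000: state=(4.580, 4.030, 1.270)
step 1 (dt=0.005): k1=(-5.500, 33.938, 15.218), k2=(-4.514, 33.566, 15.453), k3=(-4.548, 33.584, 15.457), k4=(-3.593, 33.230, 15.694); state += dt/6·(k1+2k2+2k3+k4)
t=0.005: state=(4.557, 4.198, 1.347)
t=0.010: state=(4.544, 4.362, 1.427)
t=0.015: state=(4.539, 4.524, 1.509)
continuing one RK4 step at a time; state shown every 10 steps (Δt=0.05):
t=0.050: state=(4.704, 5.591, 2.161)
t=0.100: state=(5.353, 6.976, 3.389)
t=0.150: state=(6.251, 8.147, 5.056)
t=0.200: state=(7.173, 8.881, 7.161)
t=0.250: state=(7.875, 8.895, 9.482)
t=0.300: state=(8.125, 8.060, 11.571)
t=0.350: state=(7.799, 6.583, 12.947)
t=0.400: state=(6.966, 4.930, 13.395)
t=0.450: state=(5.853, 3.525, 13.055)
t=0.455: state=(5.736, 3.407, 12.989)
next step: t=0.460: state=(5.620, 3.294, 12.919) — y has crossed 3.36
linear interpolation between t=0.455 (3.40713) and t=0.460 (3.29400) → t≈0.457

t = 0.457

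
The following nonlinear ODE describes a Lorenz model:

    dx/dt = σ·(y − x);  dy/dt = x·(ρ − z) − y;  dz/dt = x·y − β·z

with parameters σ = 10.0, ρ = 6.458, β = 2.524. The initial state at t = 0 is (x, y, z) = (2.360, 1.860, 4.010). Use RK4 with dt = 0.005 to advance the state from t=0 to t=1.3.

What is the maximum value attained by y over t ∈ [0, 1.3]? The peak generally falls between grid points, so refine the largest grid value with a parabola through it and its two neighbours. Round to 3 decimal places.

t=0.000: state=(2.360, 1.860, 4.010)
step 1 (dt=0.005): k1=(-5.000, 3.917, -5.732), k2=(-4.777, 3.911, -5.696), k3=(-4.783, 3.912, -5.695), k4=(-4.565, 3.906, -5.659); state += dt/6·(k1+2k2+2k3+k4)
t=0.005: state=(2.336, 1.880, 3.982)
t=0.010: state=(2.314, 1.899, 3.953)
t=0.015: state=(2.295, 1.919, 3.926)
continuing one RK4 step at a time; state shown every 10 steps (Δt=0.05):
t=0.050: state=(2.205, 2.055, 3.743)
t=0.100: state=(2.188, 2.257, 3.521)
t=0.150: state=(2.261, 2.475, 3.350)
t=0.200: state=(2.395, 2.713, 3.237)
t=0.250: state=(2.575, 2.975, 3.185)
t=0.300: state=(2.792, 3.258, 3.200)
t=0.350: state=(3.039, 3.556, 3.288)
t=0.400: state=(3.307, 3.861, 3.452)
t=0.450: state=(3.589, 4.159, 3.694)
t=0.500: state=(3.872, 4.431, 4.011)
t=0.550: state=(4.142, 4.656, 4.393)
t=0.600: state=(4.380, 4.814, 4.823)
t=0.650: state=(4.569, 4.886, 5.274)
t=0.700: state=(4.693, 4.865, 5.713)
t=0.750: state=(4.739, 4.753, 6.104)
t=0.800: state=(4.707, 4.565, 6.416)
t=0.850: state=(4.601, 4.325, 6.628)
t=0.900: state=(4.437, 4.063, 6.733)
t=0.950: state=(4.235, 3.805, 6.735)
t=1.000: state=(4.015, 3.571, 6.650)
t=1.050: state=(3.797, 3.374, 6.497)
t=1.100: state=(3.596, 3.220, 6.298)
t=1.150: state=(3.423, 3.109, 6.072)
t=1.200: state=(3.284, 3.040, 5.835)
t=1.250: state=(3.180, 3.008, 5.601)
t=1.300: state=(3.112, 3.010, 5.381)
largest grid value and its neighbours: y(0.660)=4.88972, y(0.665)=4.88996, y(0.670)=4.88924
parabola through these three points peaks at t≈0.664 with y≈4.88999

max y = 4.890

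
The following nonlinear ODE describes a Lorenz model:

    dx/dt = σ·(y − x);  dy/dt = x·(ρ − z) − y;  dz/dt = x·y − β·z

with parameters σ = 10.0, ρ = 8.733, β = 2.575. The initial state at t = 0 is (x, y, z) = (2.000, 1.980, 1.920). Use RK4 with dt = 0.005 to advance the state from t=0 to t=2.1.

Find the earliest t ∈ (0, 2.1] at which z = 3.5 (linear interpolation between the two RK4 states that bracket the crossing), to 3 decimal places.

t=0.000: state=(2.000, 1.980, 1.920)
step 1 (dt=0.005): k1=(-0.200, 11.646, -0.984), k2=(0.096, 11.618, -0.920), k3=(0.088, 11.623, -0.919), k4=(0.377, 11.600, -0.855); state += dt/6·(k1+2k2+2k3+k4)
t=0.005: state=(2.000, 2.038, 1.915)
t=0.010: state=(2.004, 2.096, 1.911)
t=0.015: state=(2.010, 2.154, 1.908)
continuing one RK4 step at a time; state shown every 20 steps (Δt=0.1):
t=0.100: state=(2.422, 3.185, 1.981)
t=0.200: state=(3.435, 4.675, 2.552)
t=0.270: state=(4.394, 5.876, 3.463)
next step: t=0.275: state=(4.469, 5.962, 3.549) — z has crossed 3.5
linear interpolation between t=0.270 (3.46348) and t=0.275 (3.54949) → t≈0.272

t = 0.272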